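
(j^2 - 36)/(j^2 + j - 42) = (j + 6)/(j + 7)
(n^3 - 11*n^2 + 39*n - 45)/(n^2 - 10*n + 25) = (n^2 - 6*n + 9)/(n - 5)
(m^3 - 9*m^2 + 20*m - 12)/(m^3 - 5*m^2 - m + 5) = (m^2 - 8*m + 12)/(m^2 - 4*m - 5)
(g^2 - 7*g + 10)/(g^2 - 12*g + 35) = (g - 2)/(g - 7)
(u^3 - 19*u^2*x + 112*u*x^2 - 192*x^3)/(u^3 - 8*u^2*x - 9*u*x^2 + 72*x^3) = (u - 8*x)/(u + 3*x)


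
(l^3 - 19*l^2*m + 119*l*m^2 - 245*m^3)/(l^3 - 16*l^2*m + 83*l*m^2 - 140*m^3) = (l - 7*m)/(l - 4*m)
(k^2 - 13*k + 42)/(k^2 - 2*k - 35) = (k - 6)/(k + 5)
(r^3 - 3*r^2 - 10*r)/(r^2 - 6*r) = (r^2 - 3*r - 10)/(r - 6)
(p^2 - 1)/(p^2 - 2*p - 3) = (p - 1)/(p - 3)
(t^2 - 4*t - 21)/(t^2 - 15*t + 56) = (t + 3)/(t - 8)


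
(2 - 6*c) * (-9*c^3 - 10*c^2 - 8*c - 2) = 54*c^4 + 42*c^3 + 28*c^2 - 4*c - 4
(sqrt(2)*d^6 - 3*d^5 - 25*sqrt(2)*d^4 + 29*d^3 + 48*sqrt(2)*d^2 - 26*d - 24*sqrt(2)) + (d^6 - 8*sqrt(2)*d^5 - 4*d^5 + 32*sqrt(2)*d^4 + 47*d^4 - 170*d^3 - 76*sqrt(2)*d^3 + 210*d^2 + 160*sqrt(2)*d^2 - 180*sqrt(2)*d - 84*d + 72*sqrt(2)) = d^6 + sqrt(2)*d^6 - 8*sqrt(2)*d^5 - 7*d^5 + 7*sqrt(2)*d^4 + 47*d^4 - 141*d^3 - 76*sqrt(2)*d^3 + 210*d^2 + 208*sqrt(2)*d^2 - 180*sqrt(2)*d - 110*d + 48*sqrt(2)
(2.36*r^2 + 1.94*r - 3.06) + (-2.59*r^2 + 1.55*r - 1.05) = -0.23*r^2 + 3.49*r - 4.11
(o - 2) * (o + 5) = o^2 + 3*o - 10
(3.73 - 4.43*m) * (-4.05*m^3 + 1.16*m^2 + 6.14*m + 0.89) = 17.9415*m^4 - 20.2453*m^3 - 22.8734*m^2 + 18.9595*m + 3.3197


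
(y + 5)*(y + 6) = y^2 + 11*y + 30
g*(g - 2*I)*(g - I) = g^3 - 3*I*g^2 - 2*g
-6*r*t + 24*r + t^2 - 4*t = (-6*r + t)*(t - 4)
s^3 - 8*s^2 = s^2*(s - 8)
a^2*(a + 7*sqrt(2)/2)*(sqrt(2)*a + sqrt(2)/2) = sqrt(2)*a^4 + sqrt(2)*a^3/2 + 7*a^3 + 7*a^2/2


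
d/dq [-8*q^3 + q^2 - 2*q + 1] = -24*q^2 + 2*q - 2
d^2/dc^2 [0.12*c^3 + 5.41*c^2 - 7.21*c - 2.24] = 0.72*c + 10.82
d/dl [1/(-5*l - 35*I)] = 1/(5*(l + 7*I)^2)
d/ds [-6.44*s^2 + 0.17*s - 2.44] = 0.17 - 12.88*s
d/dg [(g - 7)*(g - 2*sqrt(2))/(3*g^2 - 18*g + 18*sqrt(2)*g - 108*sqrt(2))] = (g^2 + 8*sqrt(2)*g^2 - 100*sqrt(2)*g - 24 + 336*sqrt(2))/(3*(g^4 - 12*g^3 + 12*sqrt(2)*g^3 - 144*sqrt(2)*g^2 + 108*g^2 - 864*g + 432*sqrt(2)*g + 2592))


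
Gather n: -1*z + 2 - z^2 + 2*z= -z^2 + z + 2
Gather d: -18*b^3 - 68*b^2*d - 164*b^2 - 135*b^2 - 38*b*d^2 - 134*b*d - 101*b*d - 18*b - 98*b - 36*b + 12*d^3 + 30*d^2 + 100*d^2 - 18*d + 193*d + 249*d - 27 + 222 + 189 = -18*b^3 - 299*b^2 - 152*b + 12*d^3 + d^2*(130 - 38*b) + d*(-68*b^2 - 235*b + 424) + 384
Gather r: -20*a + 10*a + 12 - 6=6 - 10*a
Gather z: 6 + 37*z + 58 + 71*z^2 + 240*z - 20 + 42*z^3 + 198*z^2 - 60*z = 42*z^3 + 269*z^2 + 217*z + 44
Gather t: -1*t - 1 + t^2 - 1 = t^2 - t - 2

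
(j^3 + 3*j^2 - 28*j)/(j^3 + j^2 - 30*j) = (j^2 + 3*j - 28)/(j^2 + j - 30)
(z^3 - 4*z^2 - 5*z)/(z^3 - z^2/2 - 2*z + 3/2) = 2*z*(z^2 - 4*z - 5)/(2*z^3 - z^2 - 4*z + 3)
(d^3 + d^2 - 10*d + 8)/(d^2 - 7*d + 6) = (d^2 + 2*d - 8)/(d - 6)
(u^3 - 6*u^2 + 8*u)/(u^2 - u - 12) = u*(u - 2)/(u + 3)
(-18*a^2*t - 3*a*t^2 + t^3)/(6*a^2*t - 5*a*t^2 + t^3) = (-18*a^2 - 3*a*t + t^2)/(6*a^2 - 5*a*t + t^2)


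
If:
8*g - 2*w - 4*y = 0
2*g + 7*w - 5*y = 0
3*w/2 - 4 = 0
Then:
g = 19/6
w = 8/3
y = 5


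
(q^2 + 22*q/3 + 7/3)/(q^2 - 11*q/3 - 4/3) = (q + 7)/(q - 4)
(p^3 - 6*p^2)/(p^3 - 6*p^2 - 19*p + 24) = p^2*(p - 6)/(p^3 - 6*p^2 - 19*p + 24)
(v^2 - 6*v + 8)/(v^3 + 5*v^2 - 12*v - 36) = (v^2 - 6*v + 8)/(v^3 + 5*v^2 - 12*v - 36)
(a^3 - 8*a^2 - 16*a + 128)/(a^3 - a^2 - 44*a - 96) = (a - 4)/(a + 3)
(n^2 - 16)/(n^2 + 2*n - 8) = (n - 4)/(n - 2)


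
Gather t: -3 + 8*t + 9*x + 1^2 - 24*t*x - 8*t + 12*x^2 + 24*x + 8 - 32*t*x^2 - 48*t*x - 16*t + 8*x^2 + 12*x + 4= t*(-32*x^2 - 72*x - 16) + 20*x^2 + 45*x + 10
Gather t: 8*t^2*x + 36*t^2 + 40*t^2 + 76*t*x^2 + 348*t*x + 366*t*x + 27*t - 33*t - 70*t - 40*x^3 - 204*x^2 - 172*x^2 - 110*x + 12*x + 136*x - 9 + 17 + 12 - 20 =t^2*(8*x + 76) + t*(76*x^2 + 714*x - 76) - 40*x^3 - 376*x^2 + 38*x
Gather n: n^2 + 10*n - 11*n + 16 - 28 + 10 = n^2 - n - 2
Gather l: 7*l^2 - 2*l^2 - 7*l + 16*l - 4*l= 5*l^2 + 5*l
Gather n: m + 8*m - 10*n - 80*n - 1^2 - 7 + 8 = 9*m - 90*n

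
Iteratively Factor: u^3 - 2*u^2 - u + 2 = (u - 1)*(u^2 - u - 2) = (u - 1)*(u + 1)*(u - 2)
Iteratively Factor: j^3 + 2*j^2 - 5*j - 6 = (j - 2)*(j^2 + 4*j + 3) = (j - 2)*(j + 1)*(j + 3)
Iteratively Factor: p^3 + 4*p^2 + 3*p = (p + 3)*(p^2 + p) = p*(p + 3)*(p + 1)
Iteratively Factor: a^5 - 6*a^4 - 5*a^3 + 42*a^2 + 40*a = (a + 1)*(a^4 - 7*a^3 + 2*a^2 + 40*a) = (a + 1)*(a + 2)*(a^3 - 9*a^2 + 20*a) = a*(a + 1)*(a + 2)*(a^2 - 9*a + 20) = a*(a - 5)*(a + 1)*(a + 2)*(a - 4)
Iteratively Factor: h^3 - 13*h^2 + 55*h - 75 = (h - 5)*(h^2 - 8*h + 15) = (h - 5)*(h - 3)*(h - 5)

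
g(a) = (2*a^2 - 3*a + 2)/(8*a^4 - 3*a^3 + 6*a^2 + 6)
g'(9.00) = 0.00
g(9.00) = 0.00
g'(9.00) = 0.00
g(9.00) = 0.00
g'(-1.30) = 0.27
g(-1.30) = 0.20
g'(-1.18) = 0.32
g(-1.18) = 0.24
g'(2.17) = -0.02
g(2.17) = 0.03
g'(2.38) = -0.01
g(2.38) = 0.02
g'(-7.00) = 0.00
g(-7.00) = 0.01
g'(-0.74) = 0.39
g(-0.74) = 0.41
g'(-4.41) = 0.01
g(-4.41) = 0.02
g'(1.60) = -0.02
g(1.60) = 0.04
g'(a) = (4*a - 3)/(8*a^4 - 3*a^3 + 6*a^2 + 6) + (2*a^2 - 3*a + 2)*(-32*a^3 + 9*a^2 - 12*a)/(8*a^4 - 3*a^3 + 6*a^2 + 6)^2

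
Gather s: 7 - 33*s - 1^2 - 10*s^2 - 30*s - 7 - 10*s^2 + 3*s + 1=-20*s^2 - 60*s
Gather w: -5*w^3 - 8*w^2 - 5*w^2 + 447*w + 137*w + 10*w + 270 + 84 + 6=-5*w^3 - 13*w^2 + 594*w + 360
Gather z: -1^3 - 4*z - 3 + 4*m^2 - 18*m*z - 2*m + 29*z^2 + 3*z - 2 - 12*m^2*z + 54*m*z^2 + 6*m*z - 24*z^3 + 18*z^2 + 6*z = 4*m^2 - 2*m - 24*z^3 + z^2*(54*m + 47) + z*(-12*m^2 - 12*m + 5) - 6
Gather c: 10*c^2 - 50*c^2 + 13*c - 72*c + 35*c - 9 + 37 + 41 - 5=-40*c^2 - 24*c + 64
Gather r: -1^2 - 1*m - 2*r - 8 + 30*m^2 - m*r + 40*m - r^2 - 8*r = 30*m^2 + 39*m - r^2 + r*(-m - 10) - 9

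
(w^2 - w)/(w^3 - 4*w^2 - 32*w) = (1 - w)/(-w^2 + 4*w + 32)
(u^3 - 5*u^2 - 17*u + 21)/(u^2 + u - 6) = (u^2 - 8*u + 7)/(u - 2)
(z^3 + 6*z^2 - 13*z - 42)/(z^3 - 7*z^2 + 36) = (z + 7)/(z - 6)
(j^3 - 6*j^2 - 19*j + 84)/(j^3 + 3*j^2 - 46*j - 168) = (j - 3)/(j + 6)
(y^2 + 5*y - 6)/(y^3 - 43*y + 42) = (y + 6)/(y^2 + y - 42)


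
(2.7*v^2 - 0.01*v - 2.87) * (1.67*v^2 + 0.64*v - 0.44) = 4.509*v^4 + 1.7113*v^3 - 5.9873*v^2 - 1.8324*v + 1.2628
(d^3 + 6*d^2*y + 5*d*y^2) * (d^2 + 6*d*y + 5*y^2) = d^5 + 12*d^4*y + 46*d^3*y^2 + 60*d^2*y^3 + 25*d*y^4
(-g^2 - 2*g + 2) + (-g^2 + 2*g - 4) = -2*g^2 - 2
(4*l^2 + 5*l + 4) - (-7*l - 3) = 4*l^2 + 12*l + 7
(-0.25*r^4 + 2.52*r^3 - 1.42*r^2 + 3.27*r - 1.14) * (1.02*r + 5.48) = -0.255*r^5 + 1.2004*r^4 + 12.3612*r^3 - 4.4462*r^2 + 16.7568*r - 6.2472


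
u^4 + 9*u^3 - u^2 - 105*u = u*(u - 3)*(u + 5)*(u + 7)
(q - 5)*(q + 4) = q^2 - q - 20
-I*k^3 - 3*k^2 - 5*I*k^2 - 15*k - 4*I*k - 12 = (k + 4)*(k - 3*I)*(-I*k - I)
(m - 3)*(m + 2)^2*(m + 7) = m^4 + 8*m^3 - m^2 - 68*m - 84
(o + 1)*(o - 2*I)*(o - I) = o^3 + o^2 - 3*I*o^2 - 2*o - 3*I*o - 2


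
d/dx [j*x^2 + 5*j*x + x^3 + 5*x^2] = 2*j*x + 5*j + 3*x^2 + 10*x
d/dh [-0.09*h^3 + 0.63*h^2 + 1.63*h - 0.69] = -0.27*h^2 + 1.26*h + 1.63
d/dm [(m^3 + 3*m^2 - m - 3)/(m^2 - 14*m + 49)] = (m^3 - 21*m^2 - 41*m + 13)/(m^3 - 21*m^2 + 147*m - 343)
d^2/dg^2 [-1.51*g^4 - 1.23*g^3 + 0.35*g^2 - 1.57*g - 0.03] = -18.12*g^2 - 7.38*g + 0.7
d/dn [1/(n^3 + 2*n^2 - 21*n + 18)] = (-3*n^2 - 4*n + 21)/(n^3 + 2*n^2 - 21*n + 18)^2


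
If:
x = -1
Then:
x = -1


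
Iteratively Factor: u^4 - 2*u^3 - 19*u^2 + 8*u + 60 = (u - 5)*(u^3 + 3*u^2 - 4*u - 12) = (u - 5)*(u + 2)*(u^2 + u - 6) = (u - 5)*(u + 2)*(u + 3)*(u - 2)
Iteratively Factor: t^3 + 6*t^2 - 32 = (t + 4)*(t^2 + 2*t - 8) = (t - 2)*(t + 4)*(t + 4)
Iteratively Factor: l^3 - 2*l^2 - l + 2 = (l - 2)*(l^2 - 1) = (l - 2)*(l - 1)*(l + 1)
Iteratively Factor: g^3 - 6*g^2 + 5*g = (g - 1)*(g^2 - 5*g) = g*(g - 1)*(g - 5)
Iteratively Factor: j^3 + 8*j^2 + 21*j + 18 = (j + 2)*(j^2 + 6*j + 9) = (j + 2)*(j + 3)*(j + 3)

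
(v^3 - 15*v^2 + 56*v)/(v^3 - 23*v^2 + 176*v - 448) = v/(v - 8)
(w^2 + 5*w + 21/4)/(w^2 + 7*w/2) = (w + 3/2)/w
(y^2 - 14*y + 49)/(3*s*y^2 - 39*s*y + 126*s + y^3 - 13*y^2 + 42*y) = (y - 7)/(3*s*y - 18*s + y^2 - 6*y)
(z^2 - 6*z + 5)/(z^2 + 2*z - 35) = (z - 1)/(z + 7)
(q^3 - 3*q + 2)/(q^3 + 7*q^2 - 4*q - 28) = (q^2 - 2*q + 1)/(q^2 + 5*q - 14)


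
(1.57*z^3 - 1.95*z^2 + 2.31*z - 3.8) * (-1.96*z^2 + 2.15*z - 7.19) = -3.0772*z^5 + 7.1975*z^4 - 20.0084*z^3 + 26.435*z^2 - 24.7789*z + 27.322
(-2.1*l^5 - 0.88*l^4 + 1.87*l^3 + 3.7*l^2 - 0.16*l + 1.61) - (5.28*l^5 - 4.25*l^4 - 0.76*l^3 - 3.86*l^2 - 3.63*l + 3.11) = -7.38*l^5 + 3.37*l^4 + 2.63*l^3 + 7.56*l^2 + 3.47*l - 1.5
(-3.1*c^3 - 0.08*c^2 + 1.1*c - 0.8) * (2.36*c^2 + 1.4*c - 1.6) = -7.316*c^5 - 4.5288*c^4 + 7.444*c^3 - 0.22*c^2 - 2.88*c + 1.28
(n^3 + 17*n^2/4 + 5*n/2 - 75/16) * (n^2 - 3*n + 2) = n^5 + 5*n^4/4 - 33*n^3/4 - 59*n^2/16 + 305*n/16 - 75/8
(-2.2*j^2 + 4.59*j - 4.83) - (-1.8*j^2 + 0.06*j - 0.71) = -0.4*j^2 + 4.53*j - 4.12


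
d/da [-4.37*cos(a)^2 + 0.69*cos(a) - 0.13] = (8.74*cos(a) - 0.69)*sin(a)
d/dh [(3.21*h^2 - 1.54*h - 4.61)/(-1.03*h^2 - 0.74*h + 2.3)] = (-3.9616*h^2 + 5.2694*h - 6.9534)/(1.0609*h^4 + 1.5244*h^3 - 4.1904*h^2 - 3.404*h + 5.29)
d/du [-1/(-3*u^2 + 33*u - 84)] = (11 - 2*u)/(3*(u^2 - 11*u + 28)^2)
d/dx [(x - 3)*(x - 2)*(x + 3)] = 3*x^2 - 4*x - 9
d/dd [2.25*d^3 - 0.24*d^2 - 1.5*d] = 6.75*d^2 - 0.48*d - 1.5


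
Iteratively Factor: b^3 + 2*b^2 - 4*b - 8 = (b + 2)*(b^2 - 4) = (b + 2)^2*(b - 2)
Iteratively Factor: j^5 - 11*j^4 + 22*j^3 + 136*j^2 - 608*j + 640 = (j - 5)*(j^4 - 6*j^3 - 8*j^2 + 96*j - 128) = (j - 5)*(j - 4)*(j^3 - 2*j^2 - 16*j + 32) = (j - 5)*(j - 4)^2*(j^2 + 2*j - 8) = (j - 5)*(j - 4)^2*(j - 2)*(j + 4)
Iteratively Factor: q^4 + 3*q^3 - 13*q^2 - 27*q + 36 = (q + 3)*(q^3 - 13*q + 12) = (q - 1)*(q + 3)*(q^2 + q - 12) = (q - 1)*(q + 3)*(q + 4)*(q - 3)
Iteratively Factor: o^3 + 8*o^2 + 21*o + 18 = (o + 3)*(o^2 + 5*o + 6) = (o + 3)^2*(o + 2)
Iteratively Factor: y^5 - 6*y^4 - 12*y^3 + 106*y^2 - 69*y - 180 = (y + 1)*(y^4 - 7*y^3 - 5*y^2 + 111*y - 180) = (y + 1)*(y + 4)*(y^3 - 11*y^2 + 39*y - 45) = (y - 3)*(y + 1)*(y + 4)*(y^2 - 8*y + 15) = (y - 3)^2*(y + 1)*(y + 4)*(y - 5)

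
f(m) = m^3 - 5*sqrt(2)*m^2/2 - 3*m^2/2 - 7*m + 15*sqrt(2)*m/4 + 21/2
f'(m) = 3*m^2 - 5*sqrt(2)*m - 3*m - 7 + 15*sqrt(2)/4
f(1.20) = 2.94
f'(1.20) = -9.46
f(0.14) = 10.17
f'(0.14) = -3.05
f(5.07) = 2.78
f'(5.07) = 24.36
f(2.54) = -9.91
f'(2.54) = -7.92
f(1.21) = 2.85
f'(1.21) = -9.49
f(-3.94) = -122.15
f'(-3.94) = 84.55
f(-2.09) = -17.08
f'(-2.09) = 32.46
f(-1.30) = 2.00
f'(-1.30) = 16.47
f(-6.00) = -376.60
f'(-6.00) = 166.73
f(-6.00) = -376.60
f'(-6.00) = 166.73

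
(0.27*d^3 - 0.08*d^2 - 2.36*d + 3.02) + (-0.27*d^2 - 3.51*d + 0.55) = 0.27*d^3 - 0.35*d^2 - 5.87*d + 3.57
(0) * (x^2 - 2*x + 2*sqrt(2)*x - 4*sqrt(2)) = 0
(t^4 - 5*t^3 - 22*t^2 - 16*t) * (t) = t^5 - 5*t^4 - 22*t^3 - 16*t^2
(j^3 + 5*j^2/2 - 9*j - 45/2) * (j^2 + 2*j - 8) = j^5 + 9*j^4/2 - 12*j^3 - 121*j^2/2 + 27*j + 180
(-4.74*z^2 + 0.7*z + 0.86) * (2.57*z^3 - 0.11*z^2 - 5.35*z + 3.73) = -12.1818*z^5 + 2.3204*z^4 + 27.4922*z^3 - 21.5198*z^2 - 1.99*z + 3.2078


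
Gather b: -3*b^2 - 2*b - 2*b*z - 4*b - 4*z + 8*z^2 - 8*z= -3*b^2 + b*(-2*z - 6) + 8*z^2 - 12*z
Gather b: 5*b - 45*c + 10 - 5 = 5*b - 45*c + 5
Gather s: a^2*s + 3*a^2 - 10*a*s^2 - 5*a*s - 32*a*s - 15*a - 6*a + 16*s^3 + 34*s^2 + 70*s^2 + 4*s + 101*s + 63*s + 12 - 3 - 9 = 3*a^2 - 21*a + 16*s^3 + s^2*(104 - 10*a) + s*(a^2 - 37*a + 168)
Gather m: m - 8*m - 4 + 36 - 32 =-7*m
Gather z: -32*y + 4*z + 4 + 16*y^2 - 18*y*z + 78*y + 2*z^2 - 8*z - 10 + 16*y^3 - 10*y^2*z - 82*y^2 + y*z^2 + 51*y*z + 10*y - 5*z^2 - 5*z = 16*y^3 - 66*y^2 + 56*y + z^2*(y - 3) + z*(-10*y^2 + 33*y - 9) - 6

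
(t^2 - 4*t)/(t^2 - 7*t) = (t - 4)/(t - 7)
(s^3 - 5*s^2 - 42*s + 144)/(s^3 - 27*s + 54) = (s - 8)/(s - 3)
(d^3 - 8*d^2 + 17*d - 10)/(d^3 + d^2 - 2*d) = (d^2 - 7*d + 10)/(d*(d + 2))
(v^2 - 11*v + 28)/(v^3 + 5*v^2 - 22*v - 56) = (v - 7)/(v^2 + 9*v + 14)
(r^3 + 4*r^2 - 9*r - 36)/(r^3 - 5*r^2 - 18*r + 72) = (r + 3)/(r - 6)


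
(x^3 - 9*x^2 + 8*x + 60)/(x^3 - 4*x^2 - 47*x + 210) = (x + 2)/(x + 7)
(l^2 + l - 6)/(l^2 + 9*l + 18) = (l - 2)/(l + 6)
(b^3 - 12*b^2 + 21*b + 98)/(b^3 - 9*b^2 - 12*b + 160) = (b^3 - 12*b^2 + 21*b + 98)/(b^3 - 9*b^2 - 12*b + 160)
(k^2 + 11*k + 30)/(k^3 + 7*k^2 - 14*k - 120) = 1/(k - 4)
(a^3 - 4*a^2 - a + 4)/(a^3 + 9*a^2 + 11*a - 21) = (a^2 - 3*a - 4)/(a^2 + 10*a + 21)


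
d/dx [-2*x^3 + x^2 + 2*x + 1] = -6*x^2 + 2*x + 2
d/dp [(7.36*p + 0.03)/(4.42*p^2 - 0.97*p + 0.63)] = (-32.5312*p^2 - 0.2652*p + 4.6659)/(19.5364*p^4 - 8.5748*p^3 + 6.5101*p^2 - 1.2222*p + 0.3969)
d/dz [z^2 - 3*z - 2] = 2*z - 3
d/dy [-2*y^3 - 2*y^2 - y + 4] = -6*y^2 - 4*y - 1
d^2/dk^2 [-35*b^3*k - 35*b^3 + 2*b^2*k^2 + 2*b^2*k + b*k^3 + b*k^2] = 2*b*(2*b + 3*k + 1)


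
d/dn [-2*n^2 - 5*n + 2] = -4*n - 5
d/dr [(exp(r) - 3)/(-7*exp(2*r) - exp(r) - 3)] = ((exp(r) - 3)*(14*exp(r) + 1) - 7*exp(2*r) - exp(r) - 3)*exp(r)/(7*exp(2*r) + exp(r) + 3)^2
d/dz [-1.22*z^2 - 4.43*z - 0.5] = -2.44*z - 4.43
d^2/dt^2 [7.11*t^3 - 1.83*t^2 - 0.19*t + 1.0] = 42.66*t - 3.66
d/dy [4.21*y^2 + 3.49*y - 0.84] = 8.42*y + 3.49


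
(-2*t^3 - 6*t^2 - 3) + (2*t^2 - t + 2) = -2*t^3 - 4*t^2 - t - 1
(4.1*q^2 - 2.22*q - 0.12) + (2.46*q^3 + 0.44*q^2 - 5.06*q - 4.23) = 2.46*q^3 + 4.54*q^2 - 7.28*q - 4.35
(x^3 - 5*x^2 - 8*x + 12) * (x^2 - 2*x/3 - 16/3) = x^5 - 17*x^4/3 - 10*x^3 + 44*x^2 + 104*x/3 - 64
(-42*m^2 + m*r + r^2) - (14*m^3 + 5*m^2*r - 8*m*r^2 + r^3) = -14*m^3 - 5*m^2*r - 42*m^2 + 8*m*r^2 + m*r - r^3 + r^2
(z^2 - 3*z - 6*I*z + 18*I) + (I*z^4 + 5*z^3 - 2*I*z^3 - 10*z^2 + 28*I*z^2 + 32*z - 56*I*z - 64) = I*z^4 + 5*z^3 - 2*I*z^3 - 9*z^2 + 28*I*z^2 + 29*z - 62*I*z - 64 + 18*I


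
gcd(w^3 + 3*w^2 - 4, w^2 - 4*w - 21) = 1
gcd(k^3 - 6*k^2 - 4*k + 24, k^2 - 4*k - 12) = k^2 - 4*k - 12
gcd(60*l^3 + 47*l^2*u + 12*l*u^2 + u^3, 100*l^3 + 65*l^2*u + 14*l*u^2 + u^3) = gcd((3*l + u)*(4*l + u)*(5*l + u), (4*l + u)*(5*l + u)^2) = 20*l^2 + 9*l*u + u^2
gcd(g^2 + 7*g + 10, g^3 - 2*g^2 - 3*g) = 1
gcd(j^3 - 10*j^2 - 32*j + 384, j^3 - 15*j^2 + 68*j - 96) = j - 8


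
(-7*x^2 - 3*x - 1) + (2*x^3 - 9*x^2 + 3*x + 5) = 2*x^3 - 16*x^2 + 4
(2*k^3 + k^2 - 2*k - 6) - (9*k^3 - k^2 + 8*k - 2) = -7*k^3 + 2*k^2 - 10*k - 4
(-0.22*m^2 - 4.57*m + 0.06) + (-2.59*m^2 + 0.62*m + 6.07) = -2.81*m^2 - 3.95*m + 6.13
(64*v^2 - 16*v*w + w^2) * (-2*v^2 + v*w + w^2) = -128*v^4 + 96*v^3*w + 46*v^2*w^2 - 15*v*w^3 + w^4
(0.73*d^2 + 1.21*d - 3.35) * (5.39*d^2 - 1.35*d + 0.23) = 3.9347*d^4 + 5.5364*d^3 - 19.5221*d^2 + 4.8008*d - 0.7705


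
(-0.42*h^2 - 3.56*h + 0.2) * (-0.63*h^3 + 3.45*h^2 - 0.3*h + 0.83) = 0.2646*h^5 + 0.7938*h^4 - 12.282*h^3 + 1.4094*h^2 - 3.0148*h + 0.166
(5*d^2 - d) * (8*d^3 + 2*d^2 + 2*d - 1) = 40*d^5 + 2*d^4 + 8*d^3 - 7*d^2 + d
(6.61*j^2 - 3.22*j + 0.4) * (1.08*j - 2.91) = 7.1388*j^3 - 22.7127*j^2 + 9.8022*j - 1.164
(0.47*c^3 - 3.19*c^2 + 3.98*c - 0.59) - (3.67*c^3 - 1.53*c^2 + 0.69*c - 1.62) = -3.2*c^3 - 1.66*c^2 + 3.29*c + 1.03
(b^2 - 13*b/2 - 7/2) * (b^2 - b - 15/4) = b^4 - 15*b^3/2 - 3*b^2/4 + 223*b/8 + 105/8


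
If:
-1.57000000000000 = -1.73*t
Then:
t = 0.91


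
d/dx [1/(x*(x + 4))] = 2*(-x - 2)/(x^2*(x^2 + 8*x + 16))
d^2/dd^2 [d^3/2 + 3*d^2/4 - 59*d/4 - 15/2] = 3*d + 3/2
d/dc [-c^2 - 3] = -2*c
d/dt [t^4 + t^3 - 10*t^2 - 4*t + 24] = 4*t^3 + 3*t^2 - 20*t - 4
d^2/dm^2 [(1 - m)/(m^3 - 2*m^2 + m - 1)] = 2*(-(m - 1)*(3*m^2 - 4*m + 1)^2 + (3*m^2 - 4*m + (m - 1)*(3*m - 2) + 1)*(m^3 - 2*m^2 + m - 1))/(m^3 - 2*m^2 + m - 1)^3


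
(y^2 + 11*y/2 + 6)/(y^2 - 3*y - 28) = (y + 3/2)/(y - 7)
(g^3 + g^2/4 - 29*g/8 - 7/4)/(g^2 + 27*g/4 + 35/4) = (g^2 - 3*g/2 - 1)/(g + 5)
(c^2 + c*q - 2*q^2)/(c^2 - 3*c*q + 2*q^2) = (-c - 2*q)/(-c + 2*q)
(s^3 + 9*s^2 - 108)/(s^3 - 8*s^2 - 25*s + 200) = (s^3 + 9*s^2 - 108)/(s^3 - 8*s^2 - 25*s + 200)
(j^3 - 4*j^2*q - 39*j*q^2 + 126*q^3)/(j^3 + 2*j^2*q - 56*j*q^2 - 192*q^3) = (-j^2 + 10*j*q - 21*q^2)/(-j^2 + 4*j*q + 32*q^2)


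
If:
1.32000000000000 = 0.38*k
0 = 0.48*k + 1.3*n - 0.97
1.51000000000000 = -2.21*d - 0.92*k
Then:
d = -2.13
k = 3.47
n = -0.54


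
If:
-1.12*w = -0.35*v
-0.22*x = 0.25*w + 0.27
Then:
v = -2.816*x - 3.456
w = -0.88*x - 1.08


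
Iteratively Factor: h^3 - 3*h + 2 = (h - 1)*(h^2 + h - 2) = (h - 1)*(h + 2)*(h - 1)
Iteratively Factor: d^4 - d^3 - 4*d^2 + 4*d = (d - 2)*(d^3 + d^2 - 2*d) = (d - 2)*(d - 1)*(d^2 + 2*d) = (d - 2)*(d - 1)*(d + 2)*(d)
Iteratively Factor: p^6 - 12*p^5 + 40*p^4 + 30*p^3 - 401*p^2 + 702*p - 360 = (p - 1)*(p^5 - 11*p^4 + 29*p^3 + 59*p^2 - 342*p + 360) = (p - 5)*(p - 1)*(p^4 - 6*p^3 - p^2 + 54*p - 72) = (p - 5)*(p - 3)*(p - 1)*(p^3 - 3*p^2 - 10*p + 24) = (p - 5)*(p - 3)*(p - 2)*(p - 1)*(p^2 - p - 12) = (p - 5)*(p - 4)*(p - 3)*(p - 2)*(p - 1)*(p + 3)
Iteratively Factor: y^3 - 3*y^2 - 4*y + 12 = (y - 3)*(y^2 - 4) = (y - 3)*(y - 2)*(y + 2)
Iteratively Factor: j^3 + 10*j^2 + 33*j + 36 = (j + 3)*(j^2 + 7*j + 12) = (j + 3)*(j + 4)*(j + 3)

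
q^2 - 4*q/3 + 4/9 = (q - 2/3)^2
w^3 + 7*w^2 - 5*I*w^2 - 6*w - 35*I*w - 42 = (w + 7)*(w - 3*I)*(w - 2*I)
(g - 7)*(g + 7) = g^2 - 49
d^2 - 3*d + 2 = (d - 2)*(d - 1)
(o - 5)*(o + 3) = o^2 - 2*o - 15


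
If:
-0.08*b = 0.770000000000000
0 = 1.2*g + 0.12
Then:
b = -9.62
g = -0.10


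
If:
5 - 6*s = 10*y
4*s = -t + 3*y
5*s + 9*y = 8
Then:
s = -35/4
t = 209/4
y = 23/4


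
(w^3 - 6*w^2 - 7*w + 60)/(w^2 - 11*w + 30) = (w^2 - w - 12)/(w - 6)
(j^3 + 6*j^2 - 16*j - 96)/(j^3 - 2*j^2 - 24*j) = (j^2 + 2*j - 24)/(j*(j - 6))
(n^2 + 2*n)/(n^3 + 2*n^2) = 1/n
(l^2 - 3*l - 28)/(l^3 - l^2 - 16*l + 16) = (l - 7)/(l^2 - 5*l + 4)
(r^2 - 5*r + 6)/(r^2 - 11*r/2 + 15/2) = 2*(r - 2)/(2*r - 5)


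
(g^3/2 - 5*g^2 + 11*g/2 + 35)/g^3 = (g^3 - 10*g^2 + 11*g + 70)/(2*g^3)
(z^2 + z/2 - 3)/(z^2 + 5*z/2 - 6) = (z + 2)/(z + 4)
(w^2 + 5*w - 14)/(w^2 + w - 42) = (w - 2)/(w - 6)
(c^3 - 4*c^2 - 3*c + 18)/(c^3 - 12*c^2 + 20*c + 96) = (c^2 - 6*c + 9)/(c^2 - 14*c + 48)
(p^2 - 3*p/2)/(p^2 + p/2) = (2*p - 3)/(2*p + 1)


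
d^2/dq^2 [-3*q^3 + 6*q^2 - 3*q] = 12 - 18*q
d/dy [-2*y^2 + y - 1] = 1 - 4*y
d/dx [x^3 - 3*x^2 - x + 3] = 3*x^2 - 6*x - 1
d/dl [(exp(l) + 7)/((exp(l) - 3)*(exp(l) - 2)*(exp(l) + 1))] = (-2*exp(3*l) - 17*exp(2*l) + 56*exp(l) - 1)*exp(l)/(exp(6*l) - 8*exp(5*l) + 18*exp(4*l) + 4*exp(3*l) - 47*exp(2*l) + 12*exp(l) + 36)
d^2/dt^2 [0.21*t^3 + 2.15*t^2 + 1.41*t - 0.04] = 1.26*t + 4.3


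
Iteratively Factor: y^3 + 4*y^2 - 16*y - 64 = (y - 4)*(y^2 + 8*y + 16) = (y - 4)*(y + 4)*(y + 4)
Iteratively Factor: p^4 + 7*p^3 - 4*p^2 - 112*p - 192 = (p + 3)*(p^3 + 4*p^2 - 16*p - 64) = (p + 3)*(p + 4)*(p^2 - 16) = (p - 4)*(p + 3)*(p + 4)*(p + 4)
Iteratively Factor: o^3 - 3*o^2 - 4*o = (o - 4)*(o^2 + o) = o*(o - 4)*(o + 1)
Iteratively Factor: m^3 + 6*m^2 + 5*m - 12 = (m + 3)*(m^2 + 3*m - 4) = (m - 1)*(m + 3)*(m + 4)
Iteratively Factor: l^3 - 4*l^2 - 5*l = (l)*(l^2 - 4*l - 5) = l*(l - 5)*(l + 1)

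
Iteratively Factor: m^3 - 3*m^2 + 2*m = (m)*(m^2 - 3*m + 2) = m*(m - 1)*(m - 2)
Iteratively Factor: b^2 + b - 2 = (b - 1)*(b + 2)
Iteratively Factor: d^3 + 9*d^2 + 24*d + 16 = (d + 4)*(d^2 + 5*d + 4) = (d + 1)*(d + 4)*(d + 4)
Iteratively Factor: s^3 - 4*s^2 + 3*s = (s)*(s^2 - 4*s + 3) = s*(s - 1)*(s - 3)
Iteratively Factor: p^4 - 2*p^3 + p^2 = (p)*(p^3 - 2*p^2 + p) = p*(p - 1)*(p^2 - p) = p*(p - 1)^2*(p)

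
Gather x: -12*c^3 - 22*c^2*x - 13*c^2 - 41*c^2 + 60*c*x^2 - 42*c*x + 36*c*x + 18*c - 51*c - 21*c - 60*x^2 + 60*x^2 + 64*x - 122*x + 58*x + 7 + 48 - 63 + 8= -12*c^3 - 54*c^2 + 60*c*x^2 - 54*c + x*(-22*c^2 - 6*c)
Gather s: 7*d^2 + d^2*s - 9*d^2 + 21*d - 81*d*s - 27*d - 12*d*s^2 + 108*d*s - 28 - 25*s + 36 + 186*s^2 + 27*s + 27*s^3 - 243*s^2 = -2*d^2 - 6*d + 27*s^3 + s^2*(-12*d - 57) + s*(d^2 + 27*d + 2) + 8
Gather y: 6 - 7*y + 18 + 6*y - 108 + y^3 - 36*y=y^3 - 37*y - 84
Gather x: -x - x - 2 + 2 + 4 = 4 - 2*x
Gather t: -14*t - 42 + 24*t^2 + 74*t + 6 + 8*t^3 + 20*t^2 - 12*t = 8*t^3 + 44*t^2 + 48*t - 36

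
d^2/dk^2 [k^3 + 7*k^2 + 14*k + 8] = 6*k + 14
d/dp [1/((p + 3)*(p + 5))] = 2*(-p - 4)/(p^4 + 16*p^3 + 94*p^2 + 240*p + 225)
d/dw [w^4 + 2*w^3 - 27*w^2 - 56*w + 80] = 4*w^3 + 6*w^2 - 54*w - 56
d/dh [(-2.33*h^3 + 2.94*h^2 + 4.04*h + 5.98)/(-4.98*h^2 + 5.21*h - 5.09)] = (11.6034*h^4 - 24.2786*h^3 + 71.0157*h^2 + 29.6316*h - 51.7194)/(24.8004*h^4 - 51.8916*h^3 + 77.8405*h^2 - 53.0378*h + 25.9081)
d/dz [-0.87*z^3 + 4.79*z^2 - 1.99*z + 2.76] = -2.61*z^2 + 9.58*z - 1.99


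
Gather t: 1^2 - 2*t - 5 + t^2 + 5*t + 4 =t^2 + 3*t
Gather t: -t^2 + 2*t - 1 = -t^2 + 2*t - 1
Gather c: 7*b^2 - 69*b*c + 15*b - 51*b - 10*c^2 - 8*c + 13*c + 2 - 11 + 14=7*b^2 - 36*b - 10*c^2 + c*(5 - 69*b) + 5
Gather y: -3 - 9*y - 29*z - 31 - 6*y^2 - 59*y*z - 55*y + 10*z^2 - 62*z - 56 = -6*y^2 + y*(-59*z - 64) + 10*z^2 - 91*z - 90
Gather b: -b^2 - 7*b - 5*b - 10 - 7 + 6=-b^2 - 12*b - 11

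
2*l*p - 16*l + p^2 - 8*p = (2*l + p)*(p - 8)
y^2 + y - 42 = (y - 6)*(y + 7)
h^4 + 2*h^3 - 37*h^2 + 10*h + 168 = (h - 4)*(h - 3)*(h + 2)*(h + 7)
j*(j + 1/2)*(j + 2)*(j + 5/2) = j^4 + 5*j^3 + 29*j^2/4 + 5*j/2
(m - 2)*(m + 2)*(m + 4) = m^3 + 4*m^2 - 4*m - 16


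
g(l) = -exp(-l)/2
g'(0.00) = 0.50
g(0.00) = -0.50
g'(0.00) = 0.50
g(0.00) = -0.50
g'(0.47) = 0.31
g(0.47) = -0.31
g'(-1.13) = 1.55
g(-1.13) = -1.55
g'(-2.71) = 7.51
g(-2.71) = -7.51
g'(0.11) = 0.45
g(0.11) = -0.45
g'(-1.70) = 2.74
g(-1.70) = -2.74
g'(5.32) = 0.00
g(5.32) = -0.00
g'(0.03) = 0.49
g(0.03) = -0.49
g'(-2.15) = 4.29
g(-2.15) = -4.29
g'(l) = exp(-l)/2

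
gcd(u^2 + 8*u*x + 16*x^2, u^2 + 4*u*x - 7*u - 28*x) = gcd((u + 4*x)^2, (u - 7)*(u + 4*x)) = u + 4*x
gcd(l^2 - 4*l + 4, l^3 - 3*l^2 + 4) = l^2 - 4*l + 4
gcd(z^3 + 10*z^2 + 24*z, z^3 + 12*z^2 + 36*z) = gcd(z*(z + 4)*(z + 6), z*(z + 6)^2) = z^2 + 6*z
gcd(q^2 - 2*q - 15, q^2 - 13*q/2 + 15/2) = q - 5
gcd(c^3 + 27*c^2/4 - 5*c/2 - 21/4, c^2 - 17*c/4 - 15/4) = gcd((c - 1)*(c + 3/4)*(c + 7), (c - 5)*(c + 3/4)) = c + 3/4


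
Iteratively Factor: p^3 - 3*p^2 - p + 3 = (p - 3)*(p^2 - 1) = (p - 3)*(p - 1)*(p + 1)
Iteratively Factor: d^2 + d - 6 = (d - 2)*(d + 3)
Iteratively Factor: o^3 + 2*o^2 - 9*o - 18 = (o + 3)*(o^2 - o - 6) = (o + 2)*(o + 3)*(o - 3)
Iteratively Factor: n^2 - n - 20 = (n - 5)*(n + 4)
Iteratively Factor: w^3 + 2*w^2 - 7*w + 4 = (w + 4)*(w^2 - 2*w + 1) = (w - 1)*(w + 4)*(w - 1)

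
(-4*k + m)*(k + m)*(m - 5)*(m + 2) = -4*k^2*m^2 + 12*k^2*m + 40*k^2 - 3*k*m^3 + 9*k*m^2 + 30*k*m + m^4 - 3*m^3 - 10*m^2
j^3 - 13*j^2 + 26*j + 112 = (j - 8)*(j - 7)*(j + 2)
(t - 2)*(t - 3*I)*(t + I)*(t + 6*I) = t^4 - 2*t^3 + 4*I*t^3 + 15*t^2 - 8*I*t^2 - 30*t + 18*I*t - 36*I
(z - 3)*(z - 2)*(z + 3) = z^3 - 2*z^2 - 9*z + 18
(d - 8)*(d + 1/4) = d^2 - 31*d/4 - 2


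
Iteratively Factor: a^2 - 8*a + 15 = (a - 5)*(a - 3)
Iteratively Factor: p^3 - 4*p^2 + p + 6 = (p + 1)*(p^2 - 5*p + 6) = (p - 2)*(p + 1)*(p - 3)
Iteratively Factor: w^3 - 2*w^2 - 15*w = (w + 3)*(w^2 - 5*w) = w*(w + 3)*(w - 5)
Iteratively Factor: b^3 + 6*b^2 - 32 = (b + 4)*(b^2 + 2*b - 8) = (b + 4)^2*(b - 2)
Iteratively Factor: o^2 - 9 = (o + 3)*(o - 3)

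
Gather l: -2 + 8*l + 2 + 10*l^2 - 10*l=10*l^2 - 2*l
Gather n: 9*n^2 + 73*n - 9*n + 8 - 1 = 9*n^2 + 64*n + 7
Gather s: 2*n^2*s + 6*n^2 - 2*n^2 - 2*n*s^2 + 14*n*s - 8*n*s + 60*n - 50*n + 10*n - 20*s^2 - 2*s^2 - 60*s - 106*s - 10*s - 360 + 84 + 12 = 4*n^2 + 20*n + s^2*(-2*n - 22) + s*(2*n^2 + 6*n - 176) - 264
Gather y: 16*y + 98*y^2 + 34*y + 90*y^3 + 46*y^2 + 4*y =90*y^3 + 144*y^2 + 54*y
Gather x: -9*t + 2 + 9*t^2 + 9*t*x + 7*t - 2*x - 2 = 9*t^2 - 2*t + x*(9*t - 2)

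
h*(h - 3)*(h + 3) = h^3 - 9*h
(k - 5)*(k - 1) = k^2 - 6*k + 5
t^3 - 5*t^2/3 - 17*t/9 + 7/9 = (t - 7/3)*(t - 1/3)*(t + 1)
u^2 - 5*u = u*(u - 5)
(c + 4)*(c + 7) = c^2 + 11*c + 28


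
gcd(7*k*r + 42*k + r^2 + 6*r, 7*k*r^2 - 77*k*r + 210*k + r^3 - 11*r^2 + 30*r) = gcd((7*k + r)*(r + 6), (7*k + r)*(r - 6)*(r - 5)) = 7*k + r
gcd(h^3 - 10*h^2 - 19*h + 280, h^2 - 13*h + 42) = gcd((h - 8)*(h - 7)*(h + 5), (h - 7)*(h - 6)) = h - 7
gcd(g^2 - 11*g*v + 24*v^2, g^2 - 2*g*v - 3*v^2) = -g + 3*v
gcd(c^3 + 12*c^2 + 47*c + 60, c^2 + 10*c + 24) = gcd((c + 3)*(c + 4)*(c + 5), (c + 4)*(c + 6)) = c + 4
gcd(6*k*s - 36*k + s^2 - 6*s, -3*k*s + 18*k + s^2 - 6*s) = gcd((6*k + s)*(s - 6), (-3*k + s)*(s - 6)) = s - 6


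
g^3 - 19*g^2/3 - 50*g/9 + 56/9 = (g - 7)*(g - 2/3)*(g + 4/3)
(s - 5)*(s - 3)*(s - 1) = s^3 - 9*s^2 + 23*s - 15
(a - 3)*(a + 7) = a^2 + 4*a - 21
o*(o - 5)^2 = o^3 - 10*o^2 + 25*o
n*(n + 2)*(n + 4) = n^3 + 6*n^2 + 8*n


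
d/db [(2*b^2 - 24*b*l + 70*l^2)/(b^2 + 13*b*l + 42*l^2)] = 2*l*(25*b^2 + 14*b*l - 959*l^2)/(b^4 + 26*b^3*l + 253*b^2*l^2 + 1092*b*l^3 + 1764*l^4)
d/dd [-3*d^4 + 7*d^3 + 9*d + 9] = -12*d^3 + 21*d^2 + 9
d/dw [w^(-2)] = -2/w^3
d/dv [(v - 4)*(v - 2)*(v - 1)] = 3*v^2 - 14*v + 14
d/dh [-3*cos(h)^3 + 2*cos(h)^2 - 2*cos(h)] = (9*cos(h)^2 - 4*cos(h) + 2)*sin(h)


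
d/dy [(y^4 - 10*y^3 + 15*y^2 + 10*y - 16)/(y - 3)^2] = 2*(y^4 - 11*y^3 + 45*y^2 - 50*y + 1)/(y^3 - 9*y^2 + 27*y - 27)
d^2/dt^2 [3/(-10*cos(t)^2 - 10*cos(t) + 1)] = 30*(40*sin(t)^4 - 34*sin(t)^2 - 73*cos(t)/2 + 15*cos(3*t)/2 - 28)/(-10*sin(t)^2 + 10*cos(t) + 9)^3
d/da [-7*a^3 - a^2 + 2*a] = -21*a^2 - 2*a + 2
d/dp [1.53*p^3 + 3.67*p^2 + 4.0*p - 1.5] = 4.59*p^2 + 7.34*p + 4.0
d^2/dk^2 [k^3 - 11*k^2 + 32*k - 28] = 6*k - 22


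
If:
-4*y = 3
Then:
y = -3/4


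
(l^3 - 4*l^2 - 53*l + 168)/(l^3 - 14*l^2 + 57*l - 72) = (l + 7)/(l - 3)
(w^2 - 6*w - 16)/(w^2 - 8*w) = (w + 2)/w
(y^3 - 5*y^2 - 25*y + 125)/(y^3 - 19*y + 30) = (y^2 - 10*y + 25)/(y^2 - 5*y + 6)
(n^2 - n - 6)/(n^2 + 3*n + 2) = (n - 3)/(n + 1)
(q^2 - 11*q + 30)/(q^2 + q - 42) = (q - 5)/(q + 7)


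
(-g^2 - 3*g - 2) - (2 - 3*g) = -g^2 - 4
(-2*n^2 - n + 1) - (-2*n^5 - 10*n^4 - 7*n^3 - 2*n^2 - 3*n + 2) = 2*n^5 + 10*n^4 + 7*n^3 + 2*n - 1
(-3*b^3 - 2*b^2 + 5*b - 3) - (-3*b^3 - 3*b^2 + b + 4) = b^2 + 4*b - 7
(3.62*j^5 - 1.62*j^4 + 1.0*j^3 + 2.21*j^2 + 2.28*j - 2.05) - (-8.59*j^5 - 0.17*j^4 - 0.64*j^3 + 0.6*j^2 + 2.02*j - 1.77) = 12.21*j^5 - 1.45*j^4 + 1.64*j^3 + 1.61*j^2 + 0.26*j - 0.28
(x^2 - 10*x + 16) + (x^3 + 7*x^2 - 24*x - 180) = x^3 + 8*x^2 - 34*x - 164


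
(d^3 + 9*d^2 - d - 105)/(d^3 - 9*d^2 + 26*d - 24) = (d^2 + 12*d + 35)/(d^2 - 6*d + 8)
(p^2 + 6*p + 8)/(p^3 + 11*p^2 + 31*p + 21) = (p^2 + 6*p + 8)/(p^3 + 11*p^2 + 31*p + 21)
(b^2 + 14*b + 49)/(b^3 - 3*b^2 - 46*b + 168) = (b + 7)/(b^2 - 10*b + 24)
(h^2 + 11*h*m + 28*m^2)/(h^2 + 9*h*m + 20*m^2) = (h + 7*m)/(h + 5*m)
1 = 1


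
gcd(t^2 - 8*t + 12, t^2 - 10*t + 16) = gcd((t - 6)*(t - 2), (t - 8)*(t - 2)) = t - 2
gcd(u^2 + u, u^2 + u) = u^2 + u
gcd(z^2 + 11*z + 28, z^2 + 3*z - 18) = 1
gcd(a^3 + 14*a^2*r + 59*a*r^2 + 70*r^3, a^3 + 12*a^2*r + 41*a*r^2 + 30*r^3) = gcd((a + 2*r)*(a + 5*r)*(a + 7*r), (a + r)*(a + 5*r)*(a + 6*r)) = a + 5*r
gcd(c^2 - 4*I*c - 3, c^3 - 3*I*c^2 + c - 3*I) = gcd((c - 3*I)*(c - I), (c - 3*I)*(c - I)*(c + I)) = c^2 - 4*I*c - 3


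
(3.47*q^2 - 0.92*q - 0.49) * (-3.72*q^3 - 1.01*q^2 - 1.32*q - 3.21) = -12.9084*q^5 - 0.0823*q^4 - 1.8284*q^3 - 9.4294*q^2 + 3.6*q + 1.5729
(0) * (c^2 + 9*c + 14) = 0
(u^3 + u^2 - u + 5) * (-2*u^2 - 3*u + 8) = -2*u^5 - 5*u^4 + 7*u^3 + u^2 - 23*u + 40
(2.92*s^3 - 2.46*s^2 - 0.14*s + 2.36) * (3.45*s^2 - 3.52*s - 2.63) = 10.074*s^5 - 18.7654*s^4 + 0.496600000000001*s^3 + 15.1046*s^2 - 7.939*s - 6.2068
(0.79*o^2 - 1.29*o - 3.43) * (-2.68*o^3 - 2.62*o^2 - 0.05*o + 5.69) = -2.1172*o^5 + 1.3874*o^4 + 12.5327*o^3 + 13.5462*o^2 - 7.1686*o - 19.5167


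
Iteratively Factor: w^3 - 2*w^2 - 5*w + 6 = (w - 1)*(w^2 - w - 6) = (w - 1)*(w + 2)*(w - 3)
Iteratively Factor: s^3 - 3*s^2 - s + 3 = (s - 3)*(s^2 - 1) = (s - 3)*(s + 1)*(s - 1)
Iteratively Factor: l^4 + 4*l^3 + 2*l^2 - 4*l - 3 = (l - 1)*(l^3 + 5*l^2 + 7*l + 3) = (l - 1)*(l + 1)*(l^2 + 4*l + 3) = (l - 1)*(l + 1)*(l + 3)*(l + 1)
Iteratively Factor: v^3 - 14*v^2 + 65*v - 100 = (v - 5)*(v^2 - 9*v + 20) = (v - 5)*(v - 4)*(v - 5)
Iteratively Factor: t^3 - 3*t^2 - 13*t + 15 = (t - 1)*(t^2 - 2*t - 15) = (t - 5)*(t - 1)*(t + 3)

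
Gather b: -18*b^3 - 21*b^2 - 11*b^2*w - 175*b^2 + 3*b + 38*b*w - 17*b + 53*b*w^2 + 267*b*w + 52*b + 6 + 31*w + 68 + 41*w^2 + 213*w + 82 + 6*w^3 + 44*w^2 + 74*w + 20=-18*b^3 + b^2*(-11*w - 196) + b*(53*w^2 + 305*w + 38) + 6*w^3 + 85*w^2 + 318*w + 176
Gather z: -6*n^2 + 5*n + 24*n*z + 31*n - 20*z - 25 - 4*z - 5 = -6*n^2 + 36*n + z*(24*n - 24) - 30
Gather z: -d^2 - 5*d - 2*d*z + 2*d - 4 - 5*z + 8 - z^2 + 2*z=-d^2 - 3*d - z^2 + z*(-2*d - 3) + 4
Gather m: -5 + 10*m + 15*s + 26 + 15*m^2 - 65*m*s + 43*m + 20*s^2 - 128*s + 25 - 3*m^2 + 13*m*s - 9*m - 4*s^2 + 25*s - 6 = 12*m^2 + m*(44 - 52*s) + 16*s^2 - 88*s + 40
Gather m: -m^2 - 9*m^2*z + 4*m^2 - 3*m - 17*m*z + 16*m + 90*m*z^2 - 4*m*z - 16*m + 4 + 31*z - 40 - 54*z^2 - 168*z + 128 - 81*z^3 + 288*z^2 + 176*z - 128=m^2*(3 - 9*z) + m*(90*z^2 - 21*z - 3) - 81*z^3 + 234*z^2 + 39*z - 36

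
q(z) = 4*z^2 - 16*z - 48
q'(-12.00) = -112.00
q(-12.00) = 720.00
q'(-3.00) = -40.00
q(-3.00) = 36.00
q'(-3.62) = -44.96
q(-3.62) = 62.34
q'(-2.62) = -36.96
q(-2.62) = 21.38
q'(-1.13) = -25.04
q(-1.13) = -24.81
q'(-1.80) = -30.40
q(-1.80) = -6.24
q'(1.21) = -6.32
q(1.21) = -61.50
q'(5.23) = 25.84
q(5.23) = -22.27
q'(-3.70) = -45.60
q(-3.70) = 65.96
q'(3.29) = 10.32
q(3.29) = -57.34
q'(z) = 8*z - 16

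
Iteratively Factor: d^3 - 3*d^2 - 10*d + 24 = (d - 2)*(d^2 - d - 12) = (d - 4)*(d - 2)*(d + 3)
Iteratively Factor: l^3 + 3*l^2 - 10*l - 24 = (l + 4)*(l^2 - l - 6) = (l + 2)*(l + 4)*(l - 3)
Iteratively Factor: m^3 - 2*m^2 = (m)*(m^2 - 2*m) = m*(m - 2)*(m)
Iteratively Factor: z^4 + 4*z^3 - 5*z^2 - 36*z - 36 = (z + 2)*(z^3 + 2*z^2 - 9*z - 18) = (z - 3)*(z + 2)*(z^2 + 5*z + 6) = (z - 3)*(z + 2)^2*(z + 3)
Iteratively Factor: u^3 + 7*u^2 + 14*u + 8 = (u + 1)*(u^2 + 6*u + 8) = (u + 1)*(u + 2)*(u + 4)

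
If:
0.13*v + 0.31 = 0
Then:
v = -2.38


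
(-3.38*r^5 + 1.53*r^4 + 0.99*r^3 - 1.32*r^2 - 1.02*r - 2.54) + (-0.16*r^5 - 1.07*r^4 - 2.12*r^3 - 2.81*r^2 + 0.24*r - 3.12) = -3.54*r^5 + 0.46*r^4 - 1.13*r^3 - 4.13*r^2 - 0.78*r - 5.66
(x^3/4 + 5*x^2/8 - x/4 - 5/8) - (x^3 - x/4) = -3*x^3/4 + 5*x^2/8 - 5/8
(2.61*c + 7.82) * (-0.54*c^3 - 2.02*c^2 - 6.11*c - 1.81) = -1.4094*c^4 - 9.495*c^3 - 31.7435*c^2 - 52.5043*c - 14.1542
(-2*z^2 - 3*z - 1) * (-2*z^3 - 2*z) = 4*z^5 + 6*z^4 + 6*z^3 + 6*z^2 + 2*z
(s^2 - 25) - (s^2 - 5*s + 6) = 5*s - 31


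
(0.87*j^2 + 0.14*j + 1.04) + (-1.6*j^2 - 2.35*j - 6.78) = -0.73*j^2 - 2.21*j - 5.74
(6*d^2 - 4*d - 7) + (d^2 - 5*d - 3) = 7*d^2 - 9*d - 10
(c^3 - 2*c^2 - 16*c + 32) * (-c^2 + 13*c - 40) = -c^5 + 15*c^4 - 50*c^3 - 160*c^2 + 1056*c - 1280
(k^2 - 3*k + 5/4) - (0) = k^2 - 3*k + 5/4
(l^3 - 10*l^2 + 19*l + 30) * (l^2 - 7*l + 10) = l^5 - 17*l^4 + 99*l^3 - 203*l^2 - 20*l + 300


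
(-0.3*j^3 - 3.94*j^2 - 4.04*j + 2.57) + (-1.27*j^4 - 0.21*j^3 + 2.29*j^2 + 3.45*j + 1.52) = -1.27*j^4 - 0.51*j^3 - 1.65*j^2 - 0.59*j + 4.09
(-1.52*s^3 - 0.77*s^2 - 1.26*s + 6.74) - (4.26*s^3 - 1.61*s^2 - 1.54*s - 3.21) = -5.78*s^3 + 0.84*s^2 + 0.28*s + 9.95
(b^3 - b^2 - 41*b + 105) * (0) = 0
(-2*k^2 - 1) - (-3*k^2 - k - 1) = k^2 + k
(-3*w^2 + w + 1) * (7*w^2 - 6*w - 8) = -21*w^4 + 25*w^3 + 25*w^2 - 14*w - 8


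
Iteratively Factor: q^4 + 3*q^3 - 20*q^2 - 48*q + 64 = (q + 4)*(q^3 - q^2 - 16*q + 16) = (q + 4)^2*(q^2 - 5*q + 4) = (q - 4)*(q + 4)^2*(q - 1)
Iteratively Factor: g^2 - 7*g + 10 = (g - 5)*(g - 2)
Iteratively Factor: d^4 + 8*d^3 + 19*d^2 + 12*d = (d)*(d^3 + 8*d^2 + 19*d + 12) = d*(d + 1)*(d^2 + 7*d + 12) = d*(d + 1)*(d + 3)*(d + 4)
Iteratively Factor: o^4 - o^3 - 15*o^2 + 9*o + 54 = (o - 3)*(o^3 + 2*o^2 - 9*o - 18) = (o - 3)*(o + 2)*(o^2 - 9) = (o - 3)*(o + 2)*(o + 3)*(o - 3)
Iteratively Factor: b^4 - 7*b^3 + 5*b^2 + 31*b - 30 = (b - 5)*(b^3 - 2*b^2 - 5*b + 6) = (b - 5)*(b - 1)*(b^2 - b - 6) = (b - 5)*(b - 3)*(b - 1)*(b + 2)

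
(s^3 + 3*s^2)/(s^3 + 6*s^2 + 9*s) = s/(s + 3)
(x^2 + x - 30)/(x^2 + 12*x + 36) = (x - 5)/(x + 6)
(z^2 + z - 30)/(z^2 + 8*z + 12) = (z - 5)/(z + 2)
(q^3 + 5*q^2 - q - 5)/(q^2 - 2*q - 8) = (-q^3 - 5*q^2 + q + 5)/(-q^2 + 2*q + 8)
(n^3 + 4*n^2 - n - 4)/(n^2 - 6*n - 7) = (n^2 + 3*n - 4)/(n - 7)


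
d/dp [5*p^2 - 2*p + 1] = 10*p - 2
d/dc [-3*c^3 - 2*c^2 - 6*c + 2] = -9*c^2 - 4*c - 6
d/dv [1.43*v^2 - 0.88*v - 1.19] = 2.86*v - 0.88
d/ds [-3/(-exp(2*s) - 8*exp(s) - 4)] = 6*(-exp(s) - 4)*exp(s)/(exp(2*s) + 8*exp(s) + 4)^2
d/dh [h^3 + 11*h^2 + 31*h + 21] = 3*h^2 + 22*h + 31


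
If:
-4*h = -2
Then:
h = 1/2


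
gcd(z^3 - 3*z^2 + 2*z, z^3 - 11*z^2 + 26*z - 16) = z^2 - 3*z + 2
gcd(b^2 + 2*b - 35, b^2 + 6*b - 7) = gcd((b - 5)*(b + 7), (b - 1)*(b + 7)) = b + 7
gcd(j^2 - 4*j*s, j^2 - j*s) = j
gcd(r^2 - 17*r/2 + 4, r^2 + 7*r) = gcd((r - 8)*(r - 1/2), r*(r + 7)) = 1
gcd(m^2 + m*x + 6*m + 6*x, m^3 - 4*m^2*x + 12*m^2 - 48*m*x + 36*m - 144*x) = m + 6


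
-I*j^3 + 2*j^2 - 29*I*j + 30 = (j - 5*I)*(j + 6*I)*(-I*j + 1)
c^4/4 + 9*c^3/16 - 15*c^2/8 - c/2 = c*(c/4 + 1)*(c - 2)*(c + 1/4)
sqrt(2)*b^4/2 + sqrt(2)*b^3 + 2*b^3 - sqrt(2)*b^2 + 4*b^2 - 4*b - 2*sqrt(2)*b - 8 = (b + 2)*(b - sqrt(2))*(b + 2*sqrt(2))*(sqrt(2)*b/2 + 1)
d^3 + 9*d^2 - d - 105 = (d - 3)*(d + 5)*(d + 7)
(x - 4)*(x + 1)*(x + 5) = x^3 + 2*x^2 - 19*x - 20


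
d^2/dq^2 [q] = 0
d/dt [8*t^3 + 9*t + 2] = 24*t^2 + 9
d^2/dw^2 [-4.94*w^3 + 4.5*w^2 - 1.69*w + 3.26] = 9.0 - 29.64*w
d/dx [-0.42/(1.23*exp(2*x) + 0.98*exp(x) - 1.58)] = (1.0332*exp(x) + 0.4116)*exp(x)/(1.23*exp(2*x) + 0.98*exp(x) - 1.58)^2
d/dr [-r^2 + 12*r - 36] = 12 - 2*r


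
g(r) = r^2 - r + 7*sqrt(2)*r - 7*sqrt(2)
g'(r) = 2*r - 1 + 7*sqrt(2)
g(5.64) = 72.10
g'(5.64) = 20.18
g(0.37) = -6.47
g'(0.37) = 9.64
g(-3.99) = -29.49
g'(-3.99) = 0.92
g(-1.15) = -18.81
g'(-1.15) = 6.60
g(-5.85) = -27.74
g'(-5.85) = -2.80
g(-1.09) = -18.41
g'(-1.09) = 6.72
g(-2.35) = -25.29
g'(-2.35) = 4.20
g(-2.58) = -26.20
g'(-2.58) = 3.74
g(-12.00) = 27.31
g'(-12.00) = -15.10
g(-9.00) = -8.99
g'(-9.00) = -9.10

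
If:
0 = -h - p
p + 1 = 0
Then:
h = 1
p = -1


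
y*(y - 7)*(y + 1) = y^3 - 6*y^2 - 7*y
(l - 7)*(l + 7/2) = l^2 - 7*l/2 - 49/2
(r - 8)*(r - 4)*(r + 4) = r^3 - 8*r^2 - 16*r + 128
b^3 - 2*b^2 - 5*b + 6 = (b - 3)*(b - 1)*(b + 2)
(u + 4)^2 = u^2 + 8*u + 16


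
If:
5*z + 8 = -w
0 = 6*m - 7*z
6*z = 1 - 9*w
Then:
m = -511/234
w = 53/39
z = -73/39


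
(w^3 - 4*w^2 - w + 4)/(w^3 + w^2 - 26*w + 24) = (w + 1)/(w + 6)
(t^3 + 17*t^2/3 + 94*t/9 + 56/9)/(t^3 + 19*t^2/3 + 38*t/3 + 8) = (t + 7/3)/(t + 3)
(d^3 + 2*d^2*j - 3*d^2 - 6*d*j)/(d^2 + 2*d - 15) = d*(d + 2*j)/(d + 5)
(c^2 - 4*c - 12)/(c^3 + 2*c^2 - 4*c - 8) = (c - 6)/(c^2 - 4)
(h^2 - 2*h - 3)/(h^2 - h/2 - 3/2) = 2*(h - 3)/(2*h - 3)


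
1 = 1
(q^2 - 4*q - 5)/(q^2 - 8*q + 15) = (q + 1)/(q - 3)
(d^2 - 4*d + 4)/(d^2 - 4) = (d - 2)/(d + 2)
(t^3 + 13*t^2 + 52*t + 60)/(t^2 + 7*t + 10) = t + 6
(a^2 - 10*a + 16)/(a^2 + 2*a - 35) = (a^2 - 10*a + 16)/(a^2 + 2*a - 35)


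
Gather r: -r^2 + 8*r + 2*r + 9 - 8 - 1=-r^2 + 10*r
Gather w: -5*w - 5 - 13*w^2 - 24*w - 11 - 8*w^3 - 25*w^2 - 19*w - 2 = -8*w^3 - 38*w^2 - 48*w - 18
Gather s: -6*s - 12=-6*s - 12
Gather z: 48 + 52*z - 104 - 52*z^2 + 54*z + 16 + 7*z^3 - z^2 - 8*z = 7*z^3 - 53*z^2 + 98*z - 40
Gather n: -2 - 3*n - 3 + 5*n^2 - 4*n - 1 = 5*n^2 - 7*n - 6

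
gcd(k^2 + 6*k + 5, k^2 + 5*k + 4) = k + 1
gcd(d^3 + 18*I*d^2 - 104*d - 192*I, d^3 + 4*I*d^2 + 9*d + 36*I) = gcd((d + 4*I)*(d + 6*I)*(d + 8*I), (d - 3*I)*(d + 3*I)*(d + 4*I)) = d + 4*I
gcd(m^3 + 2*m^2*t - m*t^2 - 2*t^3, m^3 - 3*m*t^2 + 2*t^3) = -m^2 - m*t + 2*t^2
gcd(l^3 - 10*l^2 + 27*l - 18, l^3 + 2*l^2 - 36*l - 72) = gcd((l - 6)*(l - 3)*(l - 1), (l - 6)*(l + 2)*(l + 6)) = l - 6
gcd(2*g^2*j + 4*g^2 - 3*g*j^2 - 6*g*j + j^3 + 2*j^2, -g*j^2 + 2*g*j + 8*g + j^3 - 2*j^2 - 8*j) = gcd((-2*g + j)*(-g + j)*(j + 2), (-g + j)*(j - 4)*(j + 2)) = g*j + 2*g - j^2 - 2*j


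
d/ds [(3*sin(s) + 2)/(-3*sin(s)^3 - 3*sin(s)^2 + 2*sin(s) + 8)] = (18*sin(s)^3 + 27*sin(s)^2 + 12*sin(s) + 20)*cos(s)/(3*sin(s)^3 + 3*sin(s)^2 - 2*sin(s) - 8)^2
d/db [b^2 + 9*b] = 2*b + 9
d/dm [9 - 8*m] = -8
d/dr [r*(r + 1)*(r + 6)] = 3*r^2 + 14*r + 6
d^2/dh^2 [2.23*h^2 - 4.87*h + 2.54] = 4.46000000000000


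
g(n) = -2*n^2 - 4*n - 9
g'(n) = -4*n - 4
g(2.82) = -36.18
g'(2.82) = -15.28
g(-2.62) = -12.25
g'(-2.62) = 6.48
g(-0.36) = -7.82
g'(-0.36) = -2.56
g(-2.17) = -9.74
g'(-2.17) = 4.68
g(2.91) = -37.58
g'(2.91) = -15.64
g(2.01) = -25.12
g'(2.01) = -12.04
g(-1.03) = -7.00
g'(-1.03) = 0.12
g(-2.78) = -13.34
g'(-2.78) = 7.12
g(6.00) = -105.00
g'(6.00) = -28.00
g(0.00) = -9.00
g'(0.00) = -4.00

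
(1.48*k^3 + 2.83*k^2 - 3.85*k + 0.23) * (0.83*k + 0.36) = 1.2284*k^4 + 2.8817*k^3 - 2.1767*k^2 - 1.1951*k + 0.0828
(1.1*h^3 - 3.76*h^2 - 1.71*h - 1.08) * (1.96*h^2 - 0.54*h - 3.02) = 2.156*h^5 - 7.9636*h^4 - 4.6432*h^3 + 10.1618*h^2 + 5.7474*h + 3.2616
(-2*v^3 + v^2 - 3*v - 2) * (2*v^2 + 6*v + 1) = -4*v^5 - 10*v^4 - 2*v^3 - 21*v^2 - 15*v - 2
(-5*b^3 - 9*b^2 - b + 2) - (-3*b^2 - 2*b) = -5*b^3 - 6*b^2 + b + 2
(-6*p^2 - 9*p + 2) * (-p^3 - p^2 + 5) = 6*p^5 + 15*p^4 + 7*p^3 - 32*p^2 - 45*p + 10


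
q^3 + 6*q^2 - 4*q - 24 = (q - 2)*(q + 2)*(q + 6)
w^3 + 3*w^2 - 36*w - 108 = (w - 6)*(w + 3)*(w + 6)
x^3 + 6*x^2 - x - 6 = (x - 1)*(x + 1)*(x + 6)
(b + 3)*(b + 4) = b^2 + 7*b + 12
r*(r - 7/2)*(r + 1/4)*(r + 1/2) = r^4 - 11*r^3/4 - 5*r^2/2 - 7*r/16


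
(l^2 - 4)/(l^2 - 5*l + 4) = (l^2 - 4)/(l^2 - 5*l + 4)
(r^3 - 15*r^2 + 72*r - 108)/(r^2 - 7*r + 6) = (r^2 - 9*r + 18)/(r - 1)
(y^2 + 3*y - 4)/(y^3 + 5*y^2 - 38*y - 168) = (y - 1)/(y^2 + y - 42)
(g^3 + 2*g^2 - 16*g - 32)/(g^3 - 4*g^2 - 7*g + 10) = (g^2 - 16)/(g^2 - 6*g + 5)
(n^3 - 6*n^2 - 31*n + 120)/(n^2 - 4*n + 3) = (n^2 - 3*n - 40)/(n - 1)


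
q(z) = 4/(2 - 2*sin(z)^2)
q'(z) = 16*sin(z)*cos(z)/(2 - 2*sin(z)^2)^2 = 4*sin(z)/cos(z)^3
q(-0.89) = 5.05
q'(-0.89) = -12.47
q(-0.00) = 2.00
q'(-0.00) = 0.00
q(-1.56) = 17159.11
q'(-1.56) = -3178571.06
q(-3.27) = 2.03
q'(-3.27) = -0.53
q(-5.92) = 2.29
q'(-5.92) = 1.74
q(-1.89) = 20.31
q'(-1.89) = 122.90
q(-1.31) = 30.08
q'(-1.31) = -225.43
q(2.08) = 8.42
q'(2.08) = -30.15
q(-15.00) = 3.47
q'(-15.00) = 5.93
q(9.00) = 2.41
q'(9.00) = -2.18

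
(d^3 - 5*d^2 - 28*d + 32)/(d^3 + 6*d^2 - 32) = (d^2 - 9*d + 8)/(d^2 + 2*d - 8)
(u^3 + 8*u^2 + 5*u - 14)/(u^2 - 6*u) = (u^3 + 8*u^2 + 5*u - 14)/(u*(u - 6))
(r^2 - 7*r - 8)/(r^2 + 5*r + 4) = (r - 8)/(r + 4)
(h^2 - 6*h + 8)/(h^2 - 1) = (h^2 - 6*h + 8)/(h^2 - 1)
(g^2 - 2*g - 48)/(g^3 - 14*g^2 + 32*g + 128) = (g + 6)/(g^2 - 6*g - 16)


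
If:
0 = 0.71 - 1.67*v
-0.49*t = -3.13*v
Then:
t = 2.72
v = 0.43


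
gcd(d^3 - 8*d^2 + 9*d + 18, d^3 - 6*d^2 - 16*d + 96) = d - 6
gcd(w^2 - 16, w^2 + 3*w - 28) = w - 4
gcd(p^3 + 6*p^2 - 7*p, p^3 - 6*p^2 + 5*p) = p^2 - p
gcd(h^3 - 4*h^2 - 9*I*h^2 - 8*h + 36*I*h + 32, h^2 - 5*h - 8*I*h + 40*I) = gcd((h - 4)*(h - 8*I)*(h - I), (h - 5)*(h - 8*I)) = h - 8*I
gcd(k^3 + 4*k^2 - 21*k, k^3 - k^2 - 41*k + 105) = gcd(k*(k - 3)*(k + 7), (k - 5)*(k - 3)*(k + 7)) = k^2 + 4*k - 21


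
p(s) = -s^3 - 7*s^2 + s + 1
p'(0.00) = 1.00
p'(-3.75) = 11.31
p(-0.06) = 0.92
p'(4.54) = -124.39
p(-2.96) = -37.36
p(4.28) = -201.35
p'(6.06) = -194.01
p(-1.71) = -16.18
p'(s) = -3*s^2 - 14*s + 1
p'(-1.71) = 16.17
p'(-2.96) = 16.16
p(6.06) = -472.55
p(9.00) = -1286.00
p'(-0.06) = 1.83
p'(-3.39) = 13.98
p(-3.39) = -43.88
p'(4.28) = -113.88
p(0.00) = 1.00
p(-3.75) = -48.45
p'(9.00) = -368.00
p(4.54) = -232.32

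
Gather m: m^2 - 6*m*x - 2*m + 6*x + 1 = m^2 + m*(-6*x - 2) + 6*x + 1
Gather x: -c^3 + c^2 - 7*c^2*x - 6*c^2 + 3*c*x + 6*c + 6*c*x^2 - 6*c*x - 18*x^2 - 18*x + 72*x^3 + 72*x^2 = -c^3 - 5*c^2 + 6*c + 72*x^3 + x^2*(6*c + 54) + x*(-7*c^2 - 3*c - 18)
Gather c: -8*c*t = -8*c*t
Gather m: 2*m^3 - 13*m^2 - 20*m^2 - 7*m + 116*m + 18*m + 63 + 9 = 2*m^3 - 33*m^2 + 127*m + 72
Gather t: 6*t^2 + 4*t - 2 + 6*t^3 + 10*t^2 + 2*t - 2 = 6*t^3 + 16*t^2 + 6*t - 4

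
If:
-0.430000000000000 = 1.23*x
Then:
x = -0.35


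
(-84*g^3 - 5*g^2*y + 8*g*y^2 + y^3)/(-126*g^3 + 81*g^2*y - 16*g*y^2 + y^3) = (28*g^2 + 11*g*y + y^2)/(42*g^2 - 13*g*y + y^2)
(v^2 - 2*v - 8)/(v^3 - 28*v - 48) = (v - 4)/(v^2 - 2*v - 24)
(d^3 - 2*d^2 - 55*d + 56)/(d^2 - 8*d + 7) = (d^2 - d - 56)/(d - 7)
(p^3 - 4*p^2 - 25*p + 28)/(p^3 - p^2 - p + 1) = (p^2 - 3*p - 28)/(p^2 - 1)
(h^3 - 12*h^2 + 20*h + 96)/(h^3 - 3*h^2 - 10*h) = (h^2 - 14*h + 48)/(h*(h - 5))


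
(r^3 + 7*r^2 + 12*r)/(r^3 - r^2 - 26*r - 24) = r*(r + 3)/(r^2 - 5*r - 6)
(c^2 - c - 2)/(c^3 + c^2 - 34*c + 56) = (c + 1)/(c^2 + 3*c - 28)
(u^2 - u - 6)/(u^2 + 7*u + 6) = (u^2 - u - 6)/(u^2 + 7*u + 6)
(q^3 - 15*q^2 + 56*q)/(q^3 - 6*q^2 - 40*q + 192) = q*(q - 7)/(q^2 + 2*q - 24)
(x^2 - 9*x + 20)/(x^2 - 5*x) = (x - 4)/x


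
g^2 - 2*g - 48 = (g - 8)*(g + 6)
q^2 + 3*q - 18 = (q - 3)*(q + 6)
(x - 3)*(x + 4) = x^2 + x - 12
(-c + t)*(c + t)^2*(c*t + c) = -c^4*t - c^4 - c^3*t^2 - c^3*t + c^2*t^3 + c^2*t^2 + c*t^4 + c*t^3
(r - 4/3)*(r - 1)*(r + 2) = r^3 - r^2/3 - 10*r/3 + 8/3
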